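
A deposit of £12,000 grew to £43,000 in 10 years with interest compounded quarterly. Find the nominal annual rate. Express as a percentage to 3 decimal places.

(1 + r/4)^40 = 43,000/12,000 = 3.58333.
1 + r/4 = 3.58333^(1/40) ≈ 1.032422, so r/4 ≈ 0.0324218.
r ≈ 4·0.0324218 = 12.96873%.

12.969%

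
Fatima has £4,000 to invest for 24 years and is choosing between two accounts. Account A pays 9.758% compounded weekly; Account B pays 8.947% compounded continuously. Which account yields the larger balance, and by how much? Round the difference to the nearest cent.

Account A, by £7,267.39

Account A growth factor: (1 + 0.09758/52)^1248 ≈ 10.3783862; balance ≈ 41,513.5448.
Account B growth factor: e^(0.08947·24) = e^2.14728 ≈ 8.5615393107; balance ≈ 34,246.1572.
Account A is larger by 7,267.3876.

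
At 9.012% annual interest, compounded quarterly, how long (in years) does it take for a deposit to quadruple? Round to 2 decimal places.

15.56 years

(1 + 0.02253)^(4t) = 4.
4t = ln 4 / ln(1 + 0.02253) ≈ 1.3863/0.0222799 ≈ 62.2216.
t ≈ 15.5554.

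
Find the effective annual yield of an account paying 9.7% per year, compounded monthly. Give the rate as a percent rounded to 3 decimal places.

10.143%

EAR = (1 + 9.7%/12)^12 − 1 = (1 + 0.00808333)^12 − 1.
(1 + 0.00808333)^12 ≈ 1.101431, so EAR ≈ 10.14308%.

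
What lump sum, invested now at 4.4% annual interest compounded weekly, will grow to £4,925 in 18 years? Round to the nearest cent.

Growth factor = (1 + 0.044/52)^936 ≈ 2.207068384.
P = 4,925/2.207068384 ≈ 2,231.4669.

£2,231.47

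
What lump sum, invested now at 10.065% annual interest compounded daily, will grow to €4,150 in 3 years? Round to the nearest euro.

Periodic rate = 10.065%/365 = 0.000275753; 1095 periods.
P = 4,150/(1 + 0.10065/365)^1095 ≈ 4,150/1.352437305 ≈ 3,068.5341.

€3,069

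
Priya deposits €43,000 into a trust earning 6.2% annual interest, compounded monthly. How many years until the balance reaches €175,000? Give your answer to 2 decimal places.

22.70 years

We need (1 + 0.00516667)^(12t) = 4.0698, so 12t = ln 4.0698 / ln 1.005167 ≈ 272.3630.
t ≈ 272.3630/12 = 22.6969 years.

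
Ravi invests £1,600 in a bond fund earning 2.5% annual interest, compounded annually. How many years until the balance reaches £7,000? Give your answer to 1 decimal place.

(1 + 0.025)^t = 7,000/1,600 = 4.375.
t·ln(1 + 0.025) = ln(4.375); t = 1.4759/0.0246926 ≈ 59.7712.

59.8 years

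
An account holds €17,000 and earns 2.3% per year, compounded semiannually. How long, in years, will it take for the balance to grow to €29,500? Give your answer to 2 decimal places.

We need (1 + 0.0115)^(2t) = 1.7353, so 2t = ln 1.7353 / ln 1.0115 ≈ 48.2035.
t ≈ 48.2035/2 = 24.1017 years.

24.10 years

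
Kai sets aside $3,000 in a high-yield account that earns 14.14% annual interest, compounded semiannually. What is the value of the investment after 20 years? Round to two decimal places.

Periodic rate = 14.14%/2 = 0.0707; periods = 2·20 = 40.
A = 3,000·(1 + 0.0707)^40 ≈ 3,000·15.371353384 ≈ 46,114.0602.

$46,114.06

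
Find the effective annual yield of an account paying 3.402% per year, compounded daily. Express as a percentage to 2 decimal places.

3.46%

One year is 365 periods at 0.0000932055 each: (1 + 0.0000932055)^365 ≈ 1.034604.
EAR = 1.034604 − 1 ≈ 3.46037%.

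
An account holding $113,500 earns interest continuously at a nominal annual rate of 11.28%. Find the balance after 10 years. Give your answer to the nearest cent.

A = P·e^(rt) = 113,500·e^(0.1128·10) = 113,500·e^1.128.
e^1.128 ≈ 3.08947137431, so A ≈ 350,655.0010.

$350,655.00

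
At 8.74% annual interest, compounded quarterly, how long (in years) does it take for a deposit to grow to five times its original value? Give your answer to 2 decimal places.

18.62 years

(1 + 0.02185)^(4t) = 5.
4t = ln 5 / ln(1 + 0.02185) ≈ 1.6094/0.0216147 ≈ 74.4603.
t ≈ 18.6151.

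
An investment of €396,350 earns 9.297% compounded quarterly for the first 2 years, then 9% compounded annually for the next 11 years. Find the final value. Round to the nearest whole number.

€1,229,133

Phase 1: 396,350·(1 + 0.0232425)^8 ≈ 476,329.4390.
Phase 2: 476,329.4390·(1 + 0.09)^11 ≈ 1,229,133.0619.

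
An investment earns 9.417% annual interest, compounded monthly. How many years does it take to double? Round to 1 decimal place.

7.4 years

(1 + 0.0078475)^(12t) = 2.
12t = ln 2 / ln(1 + 0.0078475) ≈ 0.69315/0.00781687 ≈ 88.6733.
t ≈ 7.3894.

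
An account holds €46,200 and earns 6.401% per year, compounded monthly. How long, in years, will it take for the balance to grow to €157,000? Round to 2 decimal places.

19.16 years

(1 + 0.00533417)^(12t) = 157,000/46,200 = 3.3983.
12t·ln(1 + 0.00533417) = ln(3.3983); 12t = 1.2233/0.00531999 ≈ 229.9376.
t ≈ 19.1615 years.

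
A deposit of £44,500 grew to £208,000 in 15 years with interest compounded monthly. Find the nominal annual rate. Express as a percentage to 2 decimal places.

10.32%

(1 + r/12)^180 = 208,000/44,500 = 4.67416.
1 + r/12 = 4.67416^(1/180) ≈ 1.008604, so r/12 ≈ 0.00860374.
r ≈ 12·0.00860374 = 10.32449%.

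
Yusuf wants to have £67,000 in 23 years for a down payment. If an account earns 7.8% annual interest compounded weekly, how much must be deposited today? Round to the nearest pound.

Periodic rate = 7.8%/52 = 0.0015; 1196 periods.
P = 67,000/(1 + 0.0015)^1196 ≈ 67,000/6.0053806597 ≈ 11,156.6616.

£11,157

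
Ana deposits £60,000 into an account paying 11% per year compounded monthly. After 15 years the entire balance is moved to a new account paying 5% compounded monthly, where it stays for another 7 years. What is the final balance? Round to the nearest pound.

£439,704

Phase 1: 60,000·(1 + 0.11/12)^180 ≈ 310,079.2662.
Phase 2: 310,079.2662·(1 + 0.05/12)^84 ≈ 439,703.5785.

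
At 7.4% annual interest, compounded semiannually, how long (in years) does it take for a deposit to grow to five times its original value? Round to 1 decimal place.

(1 + 0.037)^(2t) = 5.
2t = ln 5 / ln(1 + 0.037) ≈ 1.6094/0.0363319 ≈ 44.2982.
t ≈ 22.1491.

22.1 years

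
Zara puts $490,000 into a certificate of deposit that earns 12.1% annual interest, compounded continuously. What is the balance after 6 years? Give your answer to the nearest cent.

A = P·e^(rt) = 490,000·e^(0.121·6) = 490,000·e^0.726.
e^0.726 ≈ 2.066796863776, so A ≈ 1,012,730.4633.

$1,012,730.46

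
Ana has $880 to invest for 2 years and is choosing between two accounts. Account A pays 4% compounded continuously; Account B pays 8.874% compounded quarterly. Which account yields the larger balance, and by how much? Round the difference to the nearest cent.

Account B, by $95.57

Account A growth factor: e^(0.04·2) = e^0.08 ≈ 1.08328707; balance ≈ 953.2926.
Account B growth factor: (1 + 0.022185)^8 ≈ 1.191889597; balance ≈ 1,048.8628.
Account B is larger by 95.5702.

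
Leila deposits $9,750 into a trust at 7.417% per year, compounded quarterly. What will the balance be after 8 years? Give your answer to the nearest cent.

Periodic rate = 7.417%/4 = 0.0185425; periods = 4·8 = 32.
A = 9,750·(1 + 0.0185425)^32 ≈ 9,750·1.8002506101 ≈ 17,552.4434.

$17,552.44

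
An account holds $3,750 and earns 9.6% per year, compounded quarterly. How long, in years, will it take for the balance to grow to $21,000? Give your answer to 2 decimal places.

18.16 years

(1 + 0.024)^(4t) = 21,000/3,750 = 5.6.
4t·ln(1 + 0.024) = ln(5.6); 4t = 1.7228/0.0237165 ≈ 72.6399.
t ≈ 18.1600 years.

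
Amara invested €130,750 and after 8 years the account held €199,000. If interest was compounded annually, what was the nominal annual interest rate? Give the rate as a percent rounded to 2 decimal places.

The 8-period growth factor is 199,000/130,750 = 1.52199.
r = 1.52199^(1/8) − 1 ≈ 0.0539049, i.e. 5.39049%.

5.39%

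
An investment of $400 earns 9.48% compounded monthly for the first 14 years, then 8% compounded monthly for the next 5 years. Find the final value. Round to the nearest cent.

$2,235.28

After 14 years at 9.48%: 400 × 3.750859477 ≈ 1,500.3438.
Then 5 years at 8%: 1,500.3438 × 1.489845708 ≈ 2,235.2808.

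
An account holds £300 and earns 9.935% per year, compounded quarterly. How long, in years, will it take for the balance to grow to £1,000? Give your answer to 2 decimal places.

12.27 years

(1 + 0.0248375)^(4t) = 1,000/300 = 3.3333.
4t·ln(1 + 0.0248375) = ln(3.3333); 4t = 1.204/0.0245341 ≈ 49.0735.
t ≈ 12.2684 years.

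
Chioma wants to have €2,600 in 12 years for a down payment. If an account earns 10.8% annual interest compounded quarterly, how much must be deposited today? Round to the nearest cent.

€723.76

Periodic rate = 10.8%/4 = 0.027; 48 periods.
P = 2,600/(1 + 0.027)^48 ≈ 2,600/3.592371917 ≈ 723.7558.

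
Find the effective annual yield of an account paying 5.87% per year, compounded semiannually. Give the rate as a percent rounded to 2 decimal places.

5.96%

EAR = (1 + 5.87%/2)^2 − 1 = (1 + 0.02935)^2 − 1.
(1 + 0.02935)^2 ≈ 1.059561, so EAR ≈ 5.95614%.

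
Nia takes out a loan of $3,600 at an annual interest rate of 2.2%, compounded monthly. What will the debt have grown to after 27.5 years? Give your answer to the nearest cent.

$6,588.86

Periodic rate = 2.2%/12 = 0.00183333; periods = 12·27.5 = 330.
A = 3,600·(1 + 0.022/12)^330 ≈ 3,600·1.830238147 ≈ 6,588.8573.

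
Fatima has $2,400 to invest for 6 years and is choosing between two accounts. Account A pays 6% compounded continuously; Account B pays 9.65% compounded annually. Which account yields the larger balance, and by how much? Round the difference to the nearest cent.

Account B, by $731.23

A: e^(0.06·6) = e^0.36 ≈ 1.433329415, so 2,400 × 1.433329415 ≈ 3,439.9906.
B: (1 + 0.0965)^6 ≈ 1.73800818, so 2,400 × 1.73800818 ≈ 4,171.2196.
Difference ≈ 731.2290 in favor of B.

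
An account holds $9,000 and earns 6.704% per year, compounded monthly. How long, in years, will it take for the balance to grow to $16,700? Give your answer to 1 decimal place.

We need (1 + 0.00558667)^(12t) = 1.8556, so 12t = ln 1.8556 / ln 1.005587 ≈ 110.9623.
t ≈ 110.9623/12 = 9.2469 years.

9.2 years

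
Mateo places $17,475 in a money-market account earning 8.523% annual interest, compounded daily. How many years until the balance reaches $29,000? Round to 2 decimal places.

(1 + 0.000233507)^(365t) = 29,000/17,475 = 1.6595.
365t·ln(1 + 0.000233507) = ln(1.6595); 365t = 0.50652/0.00023348 ≈ 2169.4596.
t ≈ 5.9437 years.

5.94 years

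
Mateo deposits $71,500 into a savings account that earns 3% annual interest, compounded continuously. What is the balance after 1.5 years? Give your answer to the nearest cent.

A = P·e^(rt) = 71,500·e^(0.03·1.5) = 71,500·e^0.045.
e^0.045 ≈ 1.0460278599, so A ≈ 74,790.9920.

$74,790.99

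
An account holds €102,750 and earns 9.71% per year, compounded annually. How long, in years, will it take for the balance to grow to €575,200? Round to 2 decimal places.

18.59 years

(1 + 0.0971)^t = 575,200/102,750 = 5.5981.
t·ln(1 + 0.0971) = ln(5.5981); t = 1.7224/0.0926703 ≈ 18.5865.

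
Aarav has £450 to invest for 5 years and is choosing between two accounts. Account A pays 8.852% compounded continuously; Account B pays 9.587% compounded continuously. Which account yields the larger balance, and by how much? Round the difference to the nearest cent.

Account B, by £26.22

A: e^(0.08852·5) = e^0.4426 ≈ 1.55674951, so 450 × 1.55674951 ≈ 700.5373.
B: e^(0.09587·5) = e^0.47935 ≈ 1.6150243, so 450 × 1.6150243 ≈ 726.7609.
Difference ≈ 26.2237 in favor of B.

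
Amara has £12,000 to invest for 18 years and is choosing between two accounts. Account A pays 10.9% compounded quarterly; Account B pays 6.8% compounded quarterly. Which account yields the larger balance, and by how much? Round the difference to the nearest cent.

Account A, by £42,758.85

A: (1 + 0.02725)^72 ≈ 6.92919519, so 12,000 × 6.92919519 ≈ 83,150.3423.
B: (1 + 0.017)^72 ≈ 3.3659573632, so 12,000 × 3.3659573632 ≈ 40,391.4884.
Difference ≈ 42,758.8539 in favor of A.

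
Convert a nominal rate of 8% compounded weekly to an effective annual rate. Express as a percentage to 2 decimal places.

One year is 52 periods at 0.00153846 each: (1 + 0.00153846)^52 ≈ 1.08322.
EAR = 1.08322 − 1 ≈ 8.32205%.

8.32%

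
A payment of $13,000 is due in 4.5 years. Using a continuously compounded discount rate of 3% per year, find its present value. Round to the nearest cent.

P = A·e^(−rt) = 13,000·e^(−0.135).
e^(−0.135) ≈ 0.87371591169, so P ≈ 11,358.3069.

$11,358.31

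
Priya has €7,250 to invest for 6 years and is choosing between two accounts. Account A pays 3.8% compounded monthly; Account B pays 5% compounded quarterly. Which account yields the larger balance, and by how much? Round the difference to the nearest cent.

Account A growth factor: (1 + 0.038/12)^72 ≈ 1.255632915; balance ≈ 9,103.3386.
Account B growth factor: (1 + 0.0125)^24 ≈ 1.34735105; balance ≈ 9,768.2951.
Account B is larger by 664.9565.

Account B, by €664.96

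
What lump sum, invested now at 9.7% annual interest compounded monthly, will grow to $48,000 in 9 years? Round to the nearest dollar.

Periodic rate = 9.7%/12 = 0.00808333; 108 periods.
P = 48,000/(1 + 0.097/12)^108 ≈ 48,000/2.3856950906 ≈ 20,119.9224.

$20,120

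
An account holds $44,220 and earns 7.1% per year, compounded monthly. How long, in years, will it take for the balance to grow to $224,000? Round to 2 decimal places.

We need (1 + 0.00591667)^(12t) = 5.0656, so 12t = ln 5.0656 / ln 1.005917 ≈ 275.0305.
t ≈ 275.0305/12 = 22.9192 years.

22.92 years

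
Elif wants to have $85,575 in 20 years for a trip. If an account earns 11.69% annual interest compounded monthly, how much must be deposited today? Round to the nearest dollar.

$8,354

Growth factor = (1 + 0.1169/12)^240 ≈ 10.243930812.
P = 85,575/10.243930812 ≈ 8,353.7269.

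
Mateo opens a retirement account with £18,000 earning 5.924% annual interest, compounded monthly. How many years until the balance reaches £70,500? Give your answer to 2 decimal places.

23.10 years

We need (1 + 0.00493667)^(12t) = 3.9167, so 12t = ln 3.9167 / ln 1.004937 ≈ 277.2332.
t ≈ 277.2332/12 = 23.1028 years.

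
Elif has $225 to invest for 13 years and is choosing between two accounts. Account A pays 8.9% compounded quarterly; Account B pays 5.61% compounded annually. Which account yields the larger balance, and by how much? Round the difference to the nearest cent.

Account A growth factor: (1 + 0.02225)^52 ≈ 3.14029321; balance ≈ 706.5660.
Account B growth factor: (1 + 0.0561)^13 ≈ 2.0331319; balance ≈ 457.4547.
Account A is larger by 249.1113.

Account A, by $249.11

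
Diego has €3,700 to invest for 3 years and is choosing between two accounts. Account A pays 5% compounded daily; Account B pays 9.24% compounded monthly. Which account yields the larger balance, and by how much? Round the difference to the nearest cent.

Account B, by €577.97

Account A growth factor: (1 + 0.05/365)^1095 ≈ 1.161822307; balance ≈ 4,298.7425.
Account B growth factor: (1 + 0.0077)^36 ≈ 1.318030039; balance ≈ 4,876.7111.
Account B is larger by 577.9686.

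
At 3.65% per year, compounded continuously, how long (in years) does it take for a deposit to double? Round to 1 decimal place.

e^(0.0365t) = 2, so 0.0365t = ln 2 ≈ 0.69315.
t ≈ 0.69315/0.0365 ≈ 18.9903.

19.0 years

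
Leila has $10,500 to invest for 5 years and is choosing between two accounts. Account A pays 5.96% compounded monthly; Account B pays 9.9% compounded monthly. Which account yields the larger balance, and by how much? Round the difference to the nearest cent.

Account B, by $3,055.52

A: (1 + 0.0596/12)^60 ≈ 1.3461684984, so 10,500 × 1.3461684984 ≈ 14,134.7692.
B: (1 + 0.00825)^60 ≈ 1.637170237, so 10,500 × 1.637170237 ≈ 17,190.2875.
Difference ≈ 3,055.5183 in favor of B.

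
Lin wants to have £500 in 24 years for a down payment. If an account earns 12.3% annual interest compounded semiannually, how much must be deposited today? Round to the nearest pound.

£28

Growth factor = (1 + 0.0615)^48 ≈ 17.5452648.
P = 500/17.5452648 ≈ 28.4977.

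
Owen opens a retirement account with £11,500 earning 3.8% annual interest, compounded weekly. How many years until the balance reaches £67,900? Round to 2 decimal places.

(1 + 0.000730769)^(52t) = 67,900/11,500 = 5.9043.
52t·ln(1 + 0.000730769) = ln(5.9043); 52t = 1.7757/0.000730502 ≈ 2430.7779.
t ≈ 46.7457 years.

46.75 years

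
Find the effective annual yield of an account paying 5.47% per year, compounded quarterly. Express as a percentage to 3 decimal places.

EAR = (1 + 5.47%/4)^4 − 1 = (1 + 0.013675)^4 − 1.
(1 + 0.013675)^4 ≈ 1.055832, so EAR ≈ 5.58323%.

5.583%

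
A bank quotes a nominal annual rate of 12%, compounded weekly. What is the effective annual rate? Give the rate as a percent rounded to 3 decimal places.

EAR = (1 + 12%/52)^52 − 1 = (1 + 0.00230769)^52 − 1.
(1 + 0.00230769)^52 ≈ 1.127341, so EAR ≈ 12.73410%.

12.734%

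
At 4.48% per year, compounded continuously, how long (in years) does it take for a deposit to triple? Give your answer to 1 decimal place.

24.5 years

e^(0.0448t) = 3, so 0.0448t = ln 3 ≈ 1.0986.
t ≈ 1.0986/0.0448 ≈ 24.5226.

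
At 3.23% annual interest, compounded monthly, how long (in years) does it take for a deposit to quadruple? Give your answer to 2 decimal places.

(1 + 0.00269167)^(12t) = 4.
12t = ln 4 / ln(1 + 0.00269167) ≈ 1.3863/0.00268805 ≈ 515.7248.
t ≈ 42.9771.

42.98 years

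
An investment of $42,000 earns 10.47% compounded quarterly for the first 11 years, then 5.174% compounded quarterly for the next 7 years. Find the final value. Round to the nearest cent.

$187,618.81

Phase 1: 42,000·(1 + 0.026175)^44 ≈ 130,915.8445.
Phase 2: 130,915.8445·(1 + 0.012935)^28 ≈ 187,618.8131.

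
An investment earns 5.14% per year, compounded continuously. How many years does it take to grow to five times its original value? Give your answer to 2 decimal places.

31.31 years

e^(0.0514t) = 5, so 0.0514t = ln 5 ≈ 1.6094.
t ≈ 1.6094/0.0514 ≈ 31.3120.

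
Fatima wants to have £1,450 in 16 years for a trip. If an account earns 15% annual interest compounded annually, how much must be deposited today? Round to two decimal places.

Annual rate = 15% = 0.15; 16 periods.
P = 1,450/(1 + 0.15)^16 ≈ 1,450/9.357620874 ≈ 154.9539.

£154.95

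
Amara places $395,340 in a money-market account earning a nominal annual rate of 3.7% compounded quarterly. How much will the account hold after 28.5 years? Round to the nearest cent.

$1,129,351.62

Growth factor = (1 + 0.00925)^114 ≈ 2.856659129826.
A ≈ 395,340 × 2.856659129826 ≈ 1,129,351.6204.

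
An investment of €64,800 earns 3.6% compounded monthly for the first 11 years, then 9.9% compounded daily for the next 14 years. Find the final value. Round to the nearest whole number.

€384,723

After 11 years at 3.6%: 64,800 × 1.48498873346 ≈ 96,227.2699.
Then 14 years at 9.9%: 96,227.2699 × 3.99807129905 ≈ 384,723.4861.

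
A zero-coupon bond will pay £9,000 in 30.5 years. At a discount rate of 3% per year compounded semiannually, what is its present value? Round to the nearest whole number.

£3,629

Periodic rate = 3%/2 = 0.015; 61 periods.
P = 9,000/(1 + 0.015)^61 ≈ 9,000/2.479868072 ≈ 3,629.2253.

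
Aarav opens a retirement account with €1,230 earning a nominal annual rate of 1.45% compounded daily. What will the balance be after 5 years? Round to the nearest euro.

€1,322

Periodic rate = 1.45%/365 = 0.000039726; periods = 365·5 = 1825.
A = 1,230·(1 + 0.0145/365)^1825 ≈ 1,230·1.075191258 ≈ 1,322.4852.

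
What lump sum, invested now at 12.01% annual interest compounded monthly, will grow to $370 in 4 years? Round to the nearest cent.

Growth factor = (1 + 0.1201/12)^48 ≈ 1.61286471.
P = 370/1.61286471 ≈ 229.4055.

$229.41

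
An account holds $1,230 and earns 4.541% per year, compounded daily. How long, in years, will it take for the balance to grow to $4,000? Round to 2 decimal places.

25.97 years

We need (1 + 0.000124411)^(365t) = 3.252, so 365t = ln 3.252 / ln 1.000124 ≈ 9479.4989.
t ≈ 9479.4989/365 = 25.9712 years.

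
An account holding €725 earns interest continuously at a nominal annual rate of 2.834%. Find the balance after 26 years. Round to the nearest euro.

€1,515

A = P·e^(rt) = 725·e^(0.02834·26) = 725·e^0.73684.
e^0.73684 ≈ 2.089322812, so A ≈ 1,514.7590.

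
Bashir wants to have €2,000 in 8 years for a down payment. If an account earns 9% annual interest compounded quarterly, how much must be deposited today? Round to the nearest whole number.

€981

Periodic rate = 9%/4 = 0.0225; 32 periods.
P = 2,000/(1 + 0.0225)^32 ≈ 2,000/2.038103026 ≈ 981.3047.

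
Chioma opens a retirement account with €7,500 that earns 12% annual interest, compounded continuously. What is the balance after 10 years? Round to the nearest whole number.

A = P·e^(rt) = 7,500·e^(0.12·10) = 7,500·e^1.2.
e^1.2 ≈ 3.3201169227, so A ≈ 24,900.8769.

€24,901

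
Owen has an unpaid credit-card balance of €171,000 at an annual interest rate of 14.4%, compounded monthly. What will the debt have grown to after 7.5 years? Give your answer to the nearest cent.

Periodic rate = 14.4%/12 = 0.012; periods = 12·7.5 = 90.
A = 171,000·(1 + 0.012)^90 ≈ 171,000·2.92581003643 ≈ 500,313.5162.

€500,313.52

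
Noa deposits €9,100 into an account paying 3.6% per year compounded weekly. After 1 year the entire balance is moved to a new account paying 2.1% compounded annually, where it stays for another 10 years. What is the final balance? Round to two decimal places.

Phase 1: 9,100·(1 + 0.036/52)^52 ≈ 9,433.4507.
Phase 2: 9,433.4507·(1 + 0.021)^10 ≈ 11,612.5609.

€11,612.56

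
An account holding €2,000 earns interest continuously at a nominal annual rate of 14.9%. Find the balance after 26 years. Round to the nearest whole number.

€96,269

A = P·e^(rt) = 2,000·e^(0.149·26) = 2,000·e^3.874.
e^3.874 ≈ 48.134539676, so A ≈ 96,269.0794.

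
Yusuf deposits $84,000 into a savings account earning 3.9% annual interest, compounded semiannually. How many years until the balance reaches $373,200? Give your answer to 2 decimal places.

38.61 years

(1 + 0.0195)^(2t) = 373,200/84,000 = 4.4429.
2t·ln(1 + 0.0195) = ln(4.4429); 2t = 1.4913/0.0193123 ≈ 77.2201.
t ≈ 38.6100 years.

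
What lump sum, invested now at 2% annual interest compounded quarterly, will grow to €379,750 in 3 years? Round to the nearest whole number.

Periodic rate = 2%/4 = 0.005; 12 periods.
P = 379,750/(1 + 0.005)^12 ≈ 379,750/1.06167781186 ≈ 357,688.5527.

€357,689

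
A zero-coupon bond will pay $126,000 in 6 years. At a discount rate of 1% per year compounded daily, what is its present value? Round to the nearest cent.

Growth factor = (1 + 0.01/365)^2190 ≈ 1.06183567382.
P = 126,000/1.06183567382 ≈ 118,662.4288.

$118,662.43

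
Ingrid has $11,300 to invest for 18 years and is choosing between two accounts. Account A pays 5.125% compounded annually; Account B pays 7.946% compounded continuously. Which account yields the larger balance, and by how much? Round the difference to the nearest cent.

A: (1 + 0.05125)^18 ≈ 2.4587148174, so 11,300 × 2.4587148174 ≈ 27,783.4774.
B: e^(0.07946·18) = e^1.43028 ≈ 4.1798693915, so 11,300 × 4.1798693915 ≈ 47,232.5241.
Difference ≈ 19,449.0467 in favor of B.

Account B, by $19,449.05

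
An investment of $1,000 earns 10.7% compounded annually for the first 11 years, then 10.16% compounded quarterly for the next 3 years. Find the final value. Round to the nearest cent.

$4,133.74

After 11 years at 10.7%: 1,000 × 3.059312419 ≈ 3,059.3124.
Then 3 years at 10.16%: 3,059.3124 × 1.351200375 ≈ 4,133.7441.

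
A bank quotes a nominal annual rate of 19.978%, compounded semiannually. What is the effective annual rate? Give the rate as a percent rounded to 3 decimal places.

EAR = (1 + 19.978%/2)^2 − 1 = (1 + 0.09989)^2 − 1.
(1 + 0.09989)^2 ≈ 1.209758, so EAR ≈ 20.97580%.

20.976%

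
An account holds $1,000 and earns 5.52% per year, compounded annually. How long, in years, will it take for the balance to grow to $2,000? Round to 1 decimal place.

12.9 years

(1 + 0.0552)^t = 2,000/1,000 = 2.
t·ln(1 + 0.0552) = ln(2); t = 0.69315/0.0537303 ≈ 12.9005.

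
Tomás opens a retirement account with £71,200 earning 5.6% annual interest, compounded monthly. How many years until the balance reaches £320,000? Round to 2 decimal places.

(1 + 0.00466667)^(12t) = 320,000/71,200 = 4.4944.
12t·ln(1 + 0.00466667) = ln(4.4944); 12t = 1.5028/0.00465581 ≈ 322.7854.
t ≈ 26.8988 years.

26.90 years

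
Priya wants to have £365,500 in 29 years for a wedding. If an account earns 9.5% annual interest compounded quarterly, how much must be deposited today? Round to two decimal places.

£24,010.06

Periodic rate = 9.5%/4 = 0.02375; 116 periods.
P = 365,500/(1 + 0.02375)^116 ≈ 365,500/15.2227849827 ≈ 24,010.0613.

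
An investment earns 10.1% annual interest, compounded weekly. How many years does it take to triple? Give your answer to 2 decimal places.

(1 + 0.00194231)^(52t) = 3.
52t = ln 3 / ln(1 + 0.00194231) ≈ 1.0986/0.00194042 ≈ 566.1713.
t ≈ 10.8879.

10.89 years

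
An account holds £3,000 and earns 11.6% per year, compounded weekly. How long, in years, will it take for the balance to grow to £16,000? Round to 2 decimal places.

(1 + 0.00223077)^(52t) = 16,000/3,000 = 5.3333.
52t·ln(1 + 0.00223077) = ln(5.3333); 52t = 1.674/0.00222828 ≈ 751.2399.
t ≈ 14.4469 years.

14.45 years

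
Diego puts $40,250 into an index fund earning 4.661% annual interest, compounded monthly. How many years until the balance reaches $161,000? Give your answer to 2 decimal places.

(1 + 0.00388417)^(12t) = 161,000/40,250 = 4.
12t·ln(1 + 0.00388417) = ln(4); 12t = 1.3863/0.00387664 ≈ 357.6018.
t ≈ 29.8001 years.

29.80 years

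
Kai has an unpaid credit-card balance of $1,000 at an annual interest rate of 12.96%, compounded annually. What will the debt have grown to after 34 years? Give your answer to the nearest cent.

Annual rate = 12.96% = 0.1296; years = 34.
A = 1,000·(1 + 0.1296)^34 ≈ 1,000·63.014318839 ≈ 63,014.3188.

$63,014.32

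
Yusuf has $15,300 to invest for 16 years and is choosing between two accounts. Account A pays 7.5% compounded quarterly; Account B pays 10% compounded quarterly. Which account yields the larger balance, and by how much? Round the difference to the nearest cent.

Account B, by $24,068.65

A: (1 + 0.01875)^64 ≈ 3.2834302264, so 15,300 × 3.2834302264 ≈ 50,236.4825.
B: (1 + 0.025)^64 ≈ 4.8565446408, so 15,300 × 4.8565446408 ≈ 74,305.1330.
Difference ≈ 24,068.6505 in favor of B.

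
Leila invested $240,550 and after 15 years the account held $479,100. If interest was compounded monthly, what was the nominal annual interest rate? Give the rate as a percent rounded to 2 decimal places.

4.60%

(1 + r/12)^180 = 479,100/240,550 = 1.99169.
1 + r/12 = 1.99169^(1/180) ≈ 1.003835, so r/12 ≈ 0.00383501.
r ≈ 12·0.00383501 = 4.60201%.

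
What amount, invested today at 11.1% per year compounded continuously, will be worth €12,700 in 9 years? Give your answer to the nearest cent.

P = A·e^(−rt) = 12,700·e^(−0.999).
e^(−0.999) ≈ 0.36824750461, so P ≈ 4,676.7433.

€4,676.74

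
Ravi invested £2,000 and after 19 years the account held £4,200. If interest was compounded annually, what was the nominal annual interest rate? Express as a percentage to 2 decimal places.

3.98%

The 19-period growth factor is 4,200/2,000 = 2.1.
r = 2.1^(1/19) − 1 ≈ 0.0398218, i.e. 3.98218%.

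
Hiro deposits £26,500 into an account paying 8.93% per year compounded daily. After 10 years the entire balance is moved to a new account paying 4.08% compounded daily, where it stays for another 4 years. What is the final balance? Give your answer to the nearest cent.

Phase 1: 26,500·(1 + 0.0893/365)^3650 ≈ 64,717.7503.
Phase 2: 64,717.7503·(1 + 0.0408/365)^1460 ≈ 76,189.7082.

£76,189.71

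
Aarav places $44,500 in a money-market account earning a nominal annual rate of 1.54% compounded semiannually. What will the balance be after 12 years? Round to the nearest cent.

$53,494.63

Periodic rate = 1.54%/2 = 0.0077; periods = 2·12 = 24.
A = 44,500·(1 + 0.0077)^24 ≈ 44,500·1.2021265955 ≈ 53,494.6335.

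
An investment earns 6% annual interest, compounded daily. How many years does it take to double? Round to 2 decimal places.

11.55 years

(1 + 0.000164384)^(365t) = 2.
365t = ln 2 / ln(1 + 0.000164384) ≈ 0.69315/0.00016437 ≈ 4216.9919.
t ≈ 11.5534.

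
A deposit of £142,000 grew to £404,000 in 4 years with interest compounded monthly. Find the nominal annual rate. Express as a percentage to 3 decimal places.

26.426%

The 48-period growth factor is 404,000/142,000 = 2.84507.
r/12 = 2.84507^(1/48) − 1 ≈ 0.0220221, so r ≈ 12·0.0220221 = 26.42648%.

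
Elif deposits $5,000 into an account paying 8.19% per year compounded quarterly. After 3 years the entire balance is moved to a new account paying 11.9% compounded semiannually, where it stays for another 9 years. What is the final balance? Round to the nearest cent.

Phase 1: 5,000·(1 + 0.020475)^12 ≈ 6,376.7360.
Phase 2: 6,376.7360·(1 + 0.0595)^18 ≈ 18,047.4455.

$18,047.45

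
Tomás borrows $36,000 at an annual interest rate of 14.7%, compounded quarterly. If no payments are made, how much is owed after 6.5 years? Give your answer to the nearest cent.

$92,008.44

Periodic rate = 14.7%/4 = 0.03675; periods = 4·6.5 = 26.
A = 36,000·(1 + 0.03675)^26 ≈ 36,000·2.5557898728 ≈ 92,008.4354.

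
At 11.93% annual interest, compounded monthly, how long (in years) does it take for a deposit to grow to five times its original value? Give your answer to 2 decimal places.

(1 + 0.00994167)^(12t) = 5.
12t = ln 5 / ln(1 + 0.00994167) ≈ 1.6094/0.00989257 ≈ 162.6915.
t ≈ 13.5576.

13.56 years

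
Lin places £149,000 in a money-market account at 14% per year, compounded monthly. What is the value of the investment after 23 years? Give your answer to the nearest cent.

Growth factor = (1 + 0.14/12)^276 ≈ 24.56595380732.
A ≈ 149,000 × 24.56595380732 ≈ 3,660,327.1173.

£3,660,327.12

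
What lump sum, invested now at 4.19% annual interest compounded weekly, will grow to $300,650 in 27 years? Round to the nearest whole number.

$97,038

Growth factor = (1 + 0.0419/52)^1404 ≈ 3.0982717664.
P = 300,650/3.0982717664 ≈ 97,037.9691.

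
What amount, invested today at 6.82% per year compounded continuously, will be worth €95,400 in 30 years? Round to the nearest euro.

€12,331

P = A·e^(−rt) = 95,400·e^(−2.046).
e^(−2.046) ≈ 0.12925087446, so P ≈ 12,330.5334.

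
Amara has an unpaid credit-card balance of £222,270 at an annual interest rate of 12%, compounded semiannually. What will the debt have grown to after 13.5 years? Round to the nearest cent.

£1,071,862.83

Growth factor = (1 + 0.06)^27 ≈ 4.822345940704.
A ≈ 222,270 × 4.822345940704 ≈ 1,071,862.8322.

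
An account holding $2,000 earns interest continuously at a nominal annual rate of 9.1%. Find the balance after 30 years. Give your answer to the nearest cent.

A = P·e^(rt) = 2,000·e^(0.091·30) = 2,000·e^2.73.
e^2.73 ≈ 15.33288702, so A ≈ 30,665.7740.

$30,665.77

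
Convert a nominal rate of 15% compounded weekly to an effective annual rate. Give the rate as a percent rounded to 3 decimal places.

16.158%

EAR = (1 + 15%/52)^52 − 1 = (1 + 0.00288462)^52 − 1.
(1 + 0.00288462)^52 ≈ 1.161583, so EAR ≈ 16.15834%.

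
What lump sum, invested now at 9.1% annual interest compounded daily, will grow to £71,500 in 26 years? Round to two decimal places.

£6,712.64

Growth factor = (1 + 0.091/365)^9490 ≈ 10.651546675.
P = 71,500/10.651546675 ≈ 6,712.6402.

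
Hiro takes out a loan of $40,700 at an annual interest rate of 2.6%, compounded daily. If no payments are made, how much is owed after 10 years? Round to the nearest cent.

$52,784.57

Growth factor = (1 + 0.026/365)^3650 ≈ 1.2969180774.
A ≈ 40,700 × 1.2969180774 ≈ 52,784.5657.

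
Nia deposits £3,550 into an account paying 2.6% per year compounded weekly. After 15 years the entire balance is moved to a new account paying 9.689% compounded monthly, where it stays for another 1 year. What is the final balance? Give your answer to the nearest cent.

After 15 years at 2.6%: 3,550 × 1.476836843 ≈ 5,242.7708.
Then 1 years at 9.689%: 5,242.7708 × 1.101310616 ≈ 5,773.9191.

£5,773.92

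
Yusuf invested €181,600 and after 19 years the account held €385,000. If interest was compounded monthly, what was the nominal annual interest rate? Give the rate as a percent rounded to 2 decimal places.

(1 + r/12)^228 = 385,000/181,600 = 2.12004.
1 + r/12 = 2.12004^(1/228) ≈ 1.003301, so r/12 ≈ 0.00330121.
r ≈ 12·0.00330121 = 3.96146%.

3.96%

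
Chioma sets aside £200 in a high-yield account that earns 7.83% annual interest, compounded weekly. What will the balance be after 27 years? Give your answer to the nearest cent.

£1,653.79

Periodic rate = 7.83%/52 = 0.00150577; periods = 52·27 = 1404.
A = 200·(1 + 0.0783/52)^1404 ≈ 200·8.268969735 ≈ 1,653.7939.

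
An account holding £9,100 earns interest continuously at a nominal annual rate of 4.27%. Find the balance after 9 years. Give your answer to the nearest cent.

A = P·e^(rt) = 9,100·e^(0.0427·9) = 9,100·e^0.3843.
e^0.3843 ≈ 1.4685859514, so A ≈ 13,364.1322.

£13,364.13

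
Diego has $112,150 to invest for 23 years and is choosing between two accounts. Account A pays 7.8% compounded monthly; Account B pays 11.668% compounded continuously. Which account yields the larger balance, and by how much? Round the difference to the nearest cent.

Account A growth factor: (1 + 0.0065)^276 ≈ 5.97864912114; balance ≈ 670,505.4989.
Account B growth factor: e^(0.11668·23) = e^2.68364 ≈ 14.63827977615; balance ≈ 1,641,683.0769.
Account B is larger by 971,177.5780.

Account B, by $971,177.58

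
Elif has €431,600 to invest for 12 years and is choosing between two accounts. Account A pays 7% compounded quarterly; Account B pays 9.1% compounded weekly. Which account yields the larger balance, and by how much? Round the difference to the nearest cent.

Account B, by €292,532.83

Account A growth factor: (1 + 0.0175)^48 ≈ 2.2995987244; balance ≈ 992,506.8095.
Account B growth factor: (1 + 0.00175)^624 ≈ 2.977385639523; balance ≈ 1,285,039.6420.
Account B is larger by 292,532.8326.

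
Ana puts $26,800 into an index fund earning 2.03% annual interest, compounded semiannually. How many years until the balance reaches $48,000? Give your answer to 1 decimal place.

We need (1 + 0.01015)^(2t) = 1.791, so 2t = ln 1.791 / ln 1.01015 ≈ 57.7095.
t ≈ 57.7095/2 = 28.8548 years.

28.9 years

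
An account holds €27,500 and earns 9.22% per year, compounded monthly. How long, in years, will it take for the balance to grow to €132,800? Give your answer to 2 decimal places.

We need (1 + 0.00768333)^(12t) = 4.8291, so 12t = ln 4.8291 / ln 1.007683 ≈ 205.7310.
t ≈ 205.7310/12 = 17.1442 years.

17.14 years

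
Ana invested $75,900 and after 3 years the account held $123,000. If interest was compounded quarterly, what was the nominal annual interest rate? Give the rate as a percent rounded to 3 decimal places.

16.420%

The 12-period growth factor is 123,000/75,900 = 1.62055.
r/4 = 1.62055^(1/12) − 1 ≈ 0.0410509, so r ≈ 4·0.0410509 = 16.42034%.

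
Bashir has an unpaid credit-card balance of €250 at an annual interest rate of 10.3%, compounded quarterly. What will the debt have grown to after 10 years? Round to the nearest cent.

€691.20

Periodic rate = 10.3%/4 = 0.02575; periods = 4·10 = 40.
A = 250·(1 + 0.02575)^40 ≈ 250·2.76478284 ≈ 691.1957.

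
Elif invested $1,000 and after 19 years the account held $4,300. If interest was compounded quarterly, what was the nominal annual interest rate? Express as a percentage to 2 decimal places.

(1 + r/4)^76 = 4,300/1,000 = 4.3.
1 + r/4 = 4.3^(1/76) ≈ 1.019378, so r/4 ≈ 0.0193777.
r ≈ 4·0.0193777 = 7.75106%.

7.75%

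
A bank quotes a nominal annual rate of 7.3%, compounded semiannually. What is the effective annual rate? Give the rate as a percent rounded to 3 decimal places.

7.433%

EAR = (1 + 7.3%/2)^2 − 1 = (1 + 0.0365)^2 − 1.
(1 + 0.0365)^2 ≈ 1.074332, so EAR ≈ 7.43322%.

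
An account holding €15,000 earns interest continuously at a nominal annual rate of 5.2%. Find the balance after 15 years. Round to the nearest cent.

A = P·e^(rt) = 15,000·e^(0.052·15) = 15,000·e^0.78.
e^0.78 ≈ 2.1814722655, so A ≈ 32,722.0840.

€32,722.08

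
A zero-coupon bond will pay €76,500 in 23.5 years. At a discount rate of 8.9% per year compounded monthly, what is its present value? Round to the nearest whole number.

€9,521

Growth factor = (1 + 0.089/12)^282 ≈ 8.0348004018.
P = 76,500/8.0348004018 ≈ 9,521.0828.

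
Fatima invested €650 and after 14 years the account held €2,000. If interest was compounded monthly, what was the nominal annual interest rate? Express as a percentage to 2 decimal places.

(1 + r/12)^168 = 2,000/650 = 3.07692.
1 + r/12 = 3.07692^(1/168) ≈ 1.006712, so r/12 ≈ 0.00671249.
r ≈ 12·0.00671249 = 8.05499%.

8.05%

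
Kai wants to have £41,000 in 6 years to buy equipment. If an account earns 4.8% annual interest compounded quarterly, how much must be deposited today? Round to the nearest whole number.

£30,793

Growth factor = (1 + 0.012)^24 ≈ 1.3314728037.
P = 41,000/1.3314728037 ≈ 30,792.9684.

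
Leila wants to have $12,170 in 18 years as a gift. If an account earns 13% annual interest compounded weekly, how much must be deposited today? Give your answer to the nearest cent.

$1,175.74

Growth factor = (1 + 0.0025)^936 ≈ 10.350966178.
P = 12,170/10.350966178 ≈ 1,175.7357.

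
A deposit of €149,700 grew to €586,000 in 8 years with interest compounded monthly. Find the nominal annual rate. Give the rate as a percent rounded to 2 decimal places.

17.18%

The 96-period growth factor is 586,000/149,700 = 3.9145.
r/12 = 3.9145^(1/96) − 1 ≈ 0.014317, so r ≈ 12·0.014317 = 17.18041%.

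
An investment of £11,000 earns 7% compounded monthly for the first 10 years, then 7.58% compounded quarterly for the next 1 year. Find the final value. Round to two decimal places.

£23,830.17

Phase 1: 11,000·(1 + 0.07/12)^120 ≈ 22,106.2751.
Phase 2: 22,106.2751·(1 + 0.01895)^4 ≈ 23,830.1659.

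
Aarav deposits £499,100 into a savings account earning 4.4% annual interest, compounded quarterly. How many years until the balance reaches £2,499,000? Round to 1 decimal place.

(1 + 0.011)^(4t) = 2,499,000/499,100 = 5.007.
4t·ln(1 + 0.011) = ln(5.007); 4t = 1.6108/0.0109399 ≈ 147.2439.
t ≈ 36.8110 years.

36.8 years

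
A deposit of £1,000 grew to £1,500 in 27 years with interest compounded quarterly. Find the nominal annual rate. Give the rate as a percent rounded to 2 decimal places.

The 108-period growth factor is 1,500/1,000 = 1.5.
r/4 = 1.5^(1/108) − 1 ≈ 0.00376136, so r ≈ 4·0.00376136 = 1.50455%.

1.50%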